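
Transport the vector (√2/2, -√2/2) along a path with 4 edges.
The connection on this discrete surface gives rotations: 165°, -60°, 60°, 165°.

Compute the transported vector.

Total rotation: 165° + (-60°) + 60° + 165° = 330° ≡ -30° (mod 360°). Final vector: (0.2588, -0.9659)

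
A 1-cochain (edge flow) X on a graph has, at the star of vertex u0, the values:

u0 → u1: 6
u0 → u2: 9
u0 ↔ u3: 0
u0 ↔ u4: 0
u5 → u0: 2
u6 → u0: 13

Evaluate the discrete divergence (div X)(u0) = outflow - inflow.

Divergence = sum of outgoing flows = 6 + 9 + 0 + 0 + (-2) + (-13) = 0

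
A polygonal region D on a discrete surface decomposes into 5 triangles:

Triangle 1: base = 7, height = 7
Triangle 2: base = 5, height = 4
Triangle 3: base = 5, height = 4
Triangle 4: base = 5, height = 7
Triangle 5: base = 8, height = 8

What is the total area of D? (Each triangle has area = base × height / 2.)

(1/2)×7×7 + (1/2)×5×4 + (1/2)×5×4 + (1/2)×5×7 + (1/2)×8×8 = 94.0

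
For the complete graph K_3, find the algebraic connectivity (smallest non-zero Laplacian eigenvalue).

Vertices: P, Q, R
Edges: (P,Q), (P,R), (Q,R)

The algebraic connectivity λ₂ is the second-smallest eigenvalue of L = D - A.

For the complete graph K_n, L = nI − J (J = all-ones matrix). J has eigenvalues n (once, eigenvector 𝟙) and 0 (multiplicity n−1), so L has eigenvalues 0 (once) and n (multiplicity n−1). Here n = 3: eigenvalue 0 once and 3 with multiplicity 2.
Laplacian eigenvalues: [0.0, 3.0, 3.0]. Algebraic connectivity (smallest non-zero eigenvalue) = 3.0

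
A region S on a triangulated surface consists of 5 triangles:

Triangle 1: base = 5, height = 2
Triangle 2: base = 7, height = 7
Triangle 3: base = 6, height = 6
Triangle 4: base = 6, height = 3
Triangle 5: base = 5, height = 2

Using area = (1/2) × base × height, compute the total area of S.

(1/2)×5×2 + (1/2)×7×7 + (1/2)×6×6 + (1/2)×6×3 + (1/2)×5×2 = 61.5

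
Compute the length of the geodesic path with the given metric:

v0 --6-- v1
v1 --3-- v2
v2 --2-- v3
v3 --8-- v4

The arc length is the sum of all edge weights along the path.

Arc length = 6 + 3 + 2 + 8 = 19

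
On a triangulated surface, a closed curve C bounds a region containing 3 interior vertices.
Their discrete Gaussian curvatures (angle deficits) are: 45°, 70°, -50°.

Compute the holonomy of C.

Holonomy = total enclosed curvature = 45° + 70° + (-50°) = 65°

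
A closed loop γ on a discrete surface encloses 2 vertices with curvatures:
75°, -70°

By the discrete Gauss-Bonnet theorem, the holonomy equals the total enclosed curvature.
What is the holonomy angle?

Holonomy = total enclosed curvature = 75° + (-70°) = 5°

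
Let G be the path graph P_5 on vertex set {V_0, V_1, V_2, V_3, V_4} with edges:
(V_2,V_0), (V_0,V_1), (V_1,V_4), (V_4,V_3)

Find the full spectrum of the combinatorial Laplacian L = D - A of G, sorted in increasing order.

The path graph P_n has Laplacian eigenvalues λ_k = 2 − 2cos(kπ/n), k = 0, 1, …, n−1. Here n = 5:
k=0: 2 − 2cos(0) = 0.0; k=1: 2 − 2cos(π/5) = 0.382; k=2: 2 − 2cos(2π/5) = 1.382; k=3: 2 − 2cos(3π/5) = 2.618; k=4: 2 − 2cos(4π/5) = 3.618.
Laplacian eigenvalues (increasing order): [0.0, 0.382, 1.382, 2.618, 3.618]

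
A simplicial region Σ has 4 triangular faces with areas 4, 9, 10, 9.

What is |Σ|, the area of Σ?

4 + 9 + 10 + 9 = 32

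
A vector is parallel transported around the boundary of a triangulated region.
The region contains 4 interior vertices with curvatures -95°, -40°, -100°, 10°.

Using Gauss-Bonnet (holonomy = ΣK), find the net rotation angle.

Holonomy = total enclosed curvature = (-95°) + (-40°) + (-100°) + 10° = -225°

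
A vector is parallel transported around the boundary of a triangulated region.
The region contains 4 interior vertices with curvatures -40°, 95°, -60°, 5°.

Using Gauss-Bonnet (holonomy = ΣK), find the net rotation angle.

Holonomy = total enclosed curvature = (-40°) + 95° + (-60°) + 5° = 0°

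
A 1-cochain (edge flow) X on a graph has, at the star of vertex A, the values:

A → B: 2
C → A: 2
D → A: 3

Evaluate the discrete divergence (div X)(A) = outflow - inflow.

Divergence = sum of outgoing flows = 2 + (-2) + (-3) = -3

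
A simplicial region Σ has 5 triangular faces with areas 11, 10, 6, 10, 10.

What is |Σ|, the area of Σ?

11 + 10 + 6 + 10 + 10 = 47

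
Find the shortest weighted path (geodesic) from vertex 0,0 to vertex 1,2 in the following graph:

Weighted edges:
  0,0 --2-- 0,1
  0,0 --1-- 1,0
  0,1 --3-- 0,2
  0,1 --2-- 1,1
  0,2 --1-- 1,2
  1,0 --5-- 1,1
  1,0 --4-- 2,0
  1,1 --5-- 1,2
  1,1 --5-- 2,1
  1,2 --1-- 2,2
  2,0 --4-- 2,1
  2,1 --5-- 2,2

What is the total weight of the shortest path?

Shortest path: 0,0 → 0,1 → 0,2 → 1,2, total weight = 6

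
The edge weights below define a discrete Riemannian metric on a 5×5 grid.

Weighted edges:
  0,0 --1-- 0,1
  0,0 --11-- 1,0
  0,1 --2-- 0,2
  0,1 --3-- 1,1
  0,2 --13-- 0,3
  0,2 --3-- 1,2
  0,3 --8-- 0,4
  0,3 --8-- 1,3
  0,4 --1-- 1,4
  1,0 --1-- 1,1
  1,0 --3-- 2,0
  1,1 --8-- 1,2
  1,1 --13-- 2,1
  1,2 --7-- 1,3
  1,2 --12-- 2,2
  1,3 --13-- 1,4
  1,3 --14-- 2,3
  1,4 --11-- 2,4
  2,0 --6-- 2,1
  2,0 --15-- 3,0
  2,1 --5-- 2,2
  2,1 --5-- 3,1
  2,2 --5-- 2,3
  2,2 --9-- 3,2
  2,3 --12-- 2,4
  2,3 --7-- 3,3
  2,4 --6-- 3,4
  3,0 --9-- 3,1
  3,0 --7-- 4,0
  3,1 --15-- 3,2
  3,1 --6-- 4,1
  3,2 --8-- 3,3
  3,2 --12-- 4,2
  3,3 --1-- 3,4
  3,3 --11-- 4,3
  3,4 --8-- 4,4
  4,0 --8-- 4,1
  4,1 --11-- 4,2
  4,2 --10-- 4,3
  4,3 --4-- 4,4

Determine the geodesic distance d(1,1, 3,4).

Shortest path: 1,1 → 1,0 → 2,0 → 2,1 → 2,2 → 2,3 → 3,3 → 3,4, total weight = 28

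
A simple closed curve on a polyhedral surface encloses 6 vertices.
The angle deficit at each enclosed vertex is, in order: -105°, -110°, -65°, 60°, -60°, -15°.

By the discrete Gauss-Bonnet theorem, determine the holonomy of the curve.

Holonomy = total enclosed curvature = (-105°) + (-110°) + (-65°) + 60° + (-60°) + (-15°) = -295°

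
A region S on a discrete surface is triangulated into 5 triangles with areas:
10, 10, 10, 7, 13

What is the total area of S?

10 + 10 + 10 + 7 + 13 = 50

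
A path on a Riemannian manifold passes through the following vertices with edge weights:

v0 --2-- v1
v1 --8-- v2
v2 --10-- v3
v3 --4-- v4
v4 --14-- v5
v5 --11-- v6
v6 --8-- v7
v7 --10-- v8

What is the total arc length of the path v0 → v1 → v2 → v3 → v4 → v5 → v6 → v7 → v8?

Arc length = 2 + 8 + 10 + 4 + 14 + 11 + 8 + 10 = 67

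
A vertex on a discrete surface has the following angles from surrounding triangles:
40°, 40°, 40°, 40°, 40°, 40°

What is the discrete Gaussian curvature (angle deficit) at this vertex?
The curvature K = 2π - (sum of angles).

Sum of angles = 240°. K = 360° - 240° = 120°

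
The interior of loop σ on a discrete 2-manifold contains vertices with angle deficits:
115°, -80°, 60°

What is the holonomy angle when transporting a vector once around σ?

Holonomy = total enclosed curvature = 115° + (-80°) + 60° = 95°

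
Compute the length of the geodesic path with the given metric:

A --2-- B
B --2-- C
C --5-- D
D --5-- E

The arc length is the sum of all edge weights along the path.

Arc length = 2 + 2 + 5 + 5 = 14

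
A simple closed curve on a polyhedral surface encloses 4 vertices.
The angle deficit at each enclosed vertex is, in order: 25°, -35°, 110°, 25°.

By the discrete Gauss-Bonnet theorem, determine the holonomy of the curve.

Holonomy = total enclosed curvature = 25° + (-35°) + 110° + 25° = 125°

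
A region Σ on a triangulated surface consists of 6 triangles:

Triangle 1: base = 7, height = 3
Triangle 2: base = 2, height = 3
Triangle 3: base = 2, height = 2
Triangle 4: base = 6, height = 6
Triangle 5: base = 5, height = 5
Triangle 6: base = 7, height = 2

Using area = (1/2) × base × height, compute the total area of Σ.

(1/2)×7×3 + (1/2)×2×3 + (1/2)×2×2 + (1/2)×6×6 + (1/2)×5×5 + (1/2)×7×2 = 53.0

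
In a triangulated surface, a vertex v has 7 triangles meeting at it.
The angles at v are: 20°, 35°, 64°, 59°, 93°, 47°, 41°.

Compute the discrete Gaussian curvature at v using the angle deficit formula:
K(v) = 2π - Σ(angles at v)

Sum of angles = 359°. K = 360° - 359° = 1° = π/180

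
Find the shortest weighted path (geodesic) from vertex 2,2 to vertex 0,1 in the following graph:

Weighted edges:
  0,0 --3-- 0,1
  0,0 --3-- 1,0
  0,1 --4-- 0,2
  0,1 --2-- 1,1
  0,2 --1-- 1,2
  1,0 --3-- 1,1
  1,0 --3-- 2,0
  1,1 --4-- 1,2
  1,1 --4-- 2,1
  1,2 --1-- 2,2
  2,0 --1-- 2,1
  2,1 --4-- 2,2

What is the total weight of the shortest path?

Shortest path: 2,2 → 1,2 → 0,2 → 0,1, total weight = 6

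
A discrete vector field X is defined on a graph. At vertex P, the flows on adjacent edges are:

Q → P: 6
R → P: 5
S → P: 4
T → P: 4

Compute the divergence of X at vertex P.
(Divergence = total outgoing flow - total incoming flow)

Divergence = sum of outgoing flows = (-6) + (-5) + (-4) + (-4) = -19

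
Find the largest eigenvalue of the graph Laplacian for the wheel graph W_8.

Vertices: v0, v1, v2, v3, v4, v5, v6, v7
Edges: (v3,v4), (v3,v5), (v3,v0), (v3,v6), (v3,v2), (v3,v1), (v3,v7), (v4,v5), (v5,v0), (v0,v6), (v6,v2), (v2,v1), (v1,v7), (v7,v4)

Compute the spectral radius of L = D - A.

The wheel W_8 is the join K_1 ∨ C_7 (a hub joined to every vertex of a cycle of length 7). For a join G ∨ H (G on p vertices, H on q vertices) the Laplacian spectrum is 0, p+q, the eigenvalues of L(G) other than one 0 each shifted by +q, and the eigenvalues of L(H) other than one 0 each shifted by +p. With G = K_1 (p = 1, nothing left after dropping its 0) and H = C_7 (q = 7, eigenvalues 2 − 2cos(2πk/7), k = 0, …, 6; drop k = 0), the spectrum of W_8 is 0, 8, and 1 + (2 − 2cos(2πk/7)) = 3 − 2cos(2πk/7) for k = 1, …, 6:
k=1: 3 − 2cos(2π/7) = 1.753; k=2: 3 − 2cos(4π/7) = 3.445; k=3: 3 − 2cos(6π/7) = 4.8019; k=4: 3 − 2cos(8π/7) = 4.8019; k=5: 3 − 2cos(10π/7) = 3.445; k=6: 3 − 2cos(12π/7) = 1.753.
Laplacian eigenvalues: [0.0, 1.753, 1.753, 3.445, 3.445, 4.8019, 4.8019, 8.0]. Largest eigenvalue (spectral radius) = 8.0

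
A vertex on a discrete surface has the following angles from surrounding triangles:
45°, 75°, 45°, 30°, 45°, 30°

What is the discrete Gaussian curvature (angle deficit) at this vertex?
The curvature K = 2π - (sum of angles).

Sum of angles = 270°. K = 360° - 270° = 90° = π/2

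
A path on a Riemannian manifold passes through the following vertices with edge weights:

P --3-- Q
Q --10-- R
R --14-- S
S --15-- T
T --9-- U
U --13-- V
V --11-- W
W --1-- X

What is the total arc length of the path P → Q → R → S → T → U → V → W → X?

Arc length = 3 + 10 + 14 + 15 + 9 + 13 + 11 + 1 = 76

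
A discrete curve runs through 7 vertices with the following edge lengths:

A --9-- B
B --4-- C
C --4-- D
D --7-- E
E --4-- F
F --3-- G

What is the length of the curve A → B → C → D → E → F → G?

Arc length = 9 + 4 + 4 + 7 + 4 + 3 = 31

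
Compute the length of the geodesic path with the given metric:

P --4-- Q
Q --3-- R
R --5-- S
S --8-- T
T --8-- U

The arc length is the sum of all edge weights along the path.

Arc length = 4 + 3 + 5 + 8 + 8 = 28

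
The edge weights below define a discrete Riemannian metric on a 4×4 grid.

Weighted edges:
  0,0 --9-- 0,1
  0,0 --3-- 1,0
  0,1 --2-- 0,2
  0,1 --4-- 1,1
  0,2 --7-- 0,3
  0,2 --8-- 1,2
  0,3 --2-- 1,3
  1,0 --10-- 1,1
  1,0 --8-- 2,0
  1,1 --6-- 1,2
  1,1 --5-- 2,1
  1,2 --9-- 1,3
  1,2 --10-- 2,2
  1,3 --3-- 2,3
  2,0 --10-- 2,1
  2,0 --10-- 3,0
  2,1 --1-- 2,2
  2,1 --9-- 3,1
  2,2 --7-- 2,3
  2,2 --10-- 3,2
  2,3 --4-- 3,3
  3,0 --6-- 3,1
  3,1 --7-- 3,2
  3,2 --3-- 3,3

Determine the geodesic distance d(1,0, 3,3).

Shortest path: 1,0 → 1,1 → 2,1 → 2,2 → 2,3 → 3,3, total weight = 27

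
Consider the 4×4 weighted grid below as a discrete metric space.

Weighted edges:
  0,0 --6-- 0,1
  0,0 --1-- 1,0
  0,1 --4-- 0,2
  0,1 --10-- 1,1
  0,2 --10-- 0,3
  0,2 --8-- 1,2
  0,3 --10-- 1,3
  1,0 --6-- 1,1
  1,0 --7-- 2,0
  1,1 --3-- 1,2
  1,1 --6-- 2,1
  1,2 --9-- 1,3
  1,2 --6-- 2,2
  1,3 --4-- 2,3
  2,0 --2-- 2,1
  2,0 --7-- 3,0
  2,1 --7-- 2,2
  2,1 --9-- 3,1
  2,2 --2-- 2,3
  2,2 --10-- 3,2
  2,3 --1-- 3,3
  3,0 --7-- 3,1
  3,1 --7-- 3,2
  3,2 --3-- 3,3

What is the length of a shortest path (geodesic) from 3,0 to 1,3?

Shortest path: 3,0 → 2,0 → 2,1 → 2,2 → 2,3 → 1,3, total weight = 22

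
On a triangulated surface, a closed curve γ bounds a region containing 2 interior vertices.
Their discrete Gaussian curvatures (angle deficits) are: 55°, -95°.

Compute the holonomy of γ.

Holonomy = total enclosed curvature = 55° + (-95°) = -40°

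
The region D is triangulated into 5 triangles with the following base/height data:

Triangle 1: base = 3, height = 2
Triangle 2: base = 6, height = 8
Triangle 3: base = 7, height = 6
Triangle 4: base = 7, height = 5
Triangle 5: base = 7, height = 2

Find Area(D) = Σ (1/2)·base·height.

(1/2)×3×2 + (1/2)×6×8 + (1/2)×7×6 + (1/2)×7×5 + (1/2)×7×2 = 72.5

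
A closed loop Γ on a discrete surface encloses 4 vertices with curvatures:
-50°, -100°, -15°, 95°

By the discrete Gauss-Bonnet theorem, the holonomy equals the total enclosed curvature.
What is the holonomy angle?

Holonomy = total enclosed curvature = (-50°) + (-100°) + (-15°) + 95° = -70°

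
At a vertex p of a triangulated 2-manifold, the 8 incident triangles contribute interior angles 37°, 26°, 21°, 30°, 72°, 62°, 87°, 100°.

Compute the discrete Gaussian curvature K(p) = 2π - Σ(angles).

Sum of angles = 435°. K = 360° - 435° = -75° = -5π/12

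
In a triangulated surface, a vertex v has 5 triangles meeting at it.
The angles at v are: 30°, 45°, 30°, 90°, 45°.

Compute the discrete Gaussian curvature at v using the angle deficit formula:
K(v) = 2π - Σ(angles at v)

Sum of angles = 240°. K = 360° - 240° = 120° = 2π/3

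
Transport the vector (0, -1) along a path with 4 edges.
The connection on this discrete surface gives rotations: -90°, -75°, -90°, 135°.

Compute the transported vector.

Total rotation: (-90°) + (-75°) + (-90°) + 135° = -120°. Final vector: (-0.8660, 0.5000)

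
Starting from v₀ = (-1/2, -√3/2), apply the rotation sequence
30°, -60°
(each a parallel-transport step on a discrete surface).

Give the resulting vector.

Total rotation: 30° + (-60°) = -30°. Final vector: (-0.8660, -0.5000)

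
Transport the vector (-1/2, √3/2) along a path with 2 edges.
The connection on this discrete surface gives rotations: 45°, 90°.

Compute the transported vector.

Total rotation: 45° + 90° = 135°. Final vector: (-0.2588, -0.9659)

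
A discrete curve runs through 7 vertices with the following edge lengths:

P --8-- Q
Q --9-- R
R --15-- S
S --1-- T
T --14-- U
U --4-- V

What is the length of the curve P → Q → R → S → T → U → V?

Arc length = 8 + 9 + 15 + 1 + 14 + 4 = 51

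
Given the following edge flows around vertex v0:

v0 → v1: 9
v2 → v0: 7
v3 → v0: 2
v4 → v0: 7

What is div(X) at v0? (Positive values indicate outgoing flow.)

Divergence = sum of outgoing flows = 9 + (-7) + (-2) + (-7) = -7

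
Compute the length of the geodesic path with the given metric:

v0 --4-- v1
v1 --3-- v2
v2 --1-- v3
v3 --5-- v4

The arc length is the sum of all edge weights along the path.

Arc length = 4 + 3 + 1 + 5 = 13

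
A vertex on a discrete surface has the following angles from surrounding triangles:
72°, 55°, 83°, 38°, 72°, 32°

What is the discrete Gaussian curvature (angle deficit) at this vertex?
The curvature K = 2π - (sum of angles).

Sum of angles = 352°. K = 360° - 352° = 8° = 2π/45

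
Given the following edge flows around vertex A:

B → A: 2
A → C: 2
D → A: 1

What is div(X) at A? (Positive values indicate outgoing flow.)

Divergence = sum of outgoing flows = (-2) + 2 + (-1) = -1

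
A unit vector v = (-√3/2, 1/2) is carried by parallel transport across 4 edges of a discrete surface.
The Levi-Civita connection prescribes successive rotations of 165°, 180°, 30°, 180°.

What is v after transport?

Total rotation: 165° + 180° + 30° + 180° = 555° ≡ -165° (mod 360°). Final vector: (0.9659, -0.2588)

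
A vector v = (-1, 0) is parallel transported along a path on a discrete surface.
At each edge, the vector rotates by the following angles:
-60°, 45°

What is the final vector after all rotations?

Total rotation: (-60°) + 45° = -15°. Final vector: (-0.9659, 0.2588)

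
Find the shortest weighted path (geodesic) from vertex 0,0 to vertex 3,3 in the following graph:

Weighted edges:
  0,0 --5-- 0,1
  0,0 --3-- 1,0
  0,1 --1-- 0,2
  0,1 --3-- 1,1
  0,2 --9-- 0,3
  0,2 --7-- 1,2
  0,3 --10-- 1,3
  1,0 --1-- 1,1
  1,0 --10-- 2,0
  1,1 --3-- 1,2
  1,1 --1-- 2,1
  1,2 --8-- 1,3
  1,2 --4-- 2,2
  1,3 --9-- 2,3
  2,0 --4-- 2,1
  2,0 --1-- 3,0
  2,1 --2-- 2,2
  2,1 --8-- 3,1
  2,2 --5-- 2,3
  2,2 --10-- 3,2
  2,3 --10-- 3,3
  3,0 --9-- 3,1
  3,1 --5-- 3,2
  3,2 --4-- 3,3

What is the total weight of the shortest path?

Shortest path: 0,0 → 1,0 → 1,1 → 2,1 → 2,2 → 3,2 → 3,3, total weight = 21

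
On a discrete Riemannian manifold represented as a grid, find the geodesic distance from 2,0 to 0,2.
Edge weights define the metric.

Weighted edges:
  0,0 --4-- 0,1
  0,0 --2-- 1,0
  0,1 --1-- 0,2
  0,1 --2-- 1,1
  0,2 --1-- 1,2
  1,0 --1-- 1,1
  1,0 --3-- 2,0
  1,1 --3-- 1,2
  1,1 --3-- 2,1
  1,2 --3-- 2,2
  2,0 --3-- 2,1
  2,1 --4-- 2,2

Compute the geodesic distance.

Shortest path: 2,0 → 1,0 → 1,1 → 0,1 → 0,2, total weight = 7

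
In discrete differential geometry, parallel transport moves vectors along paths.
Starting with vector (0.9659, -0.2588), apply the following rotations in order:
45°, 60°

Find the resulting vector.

Total rotation: 45° + 60° = 105°. Final vector: (0, 1)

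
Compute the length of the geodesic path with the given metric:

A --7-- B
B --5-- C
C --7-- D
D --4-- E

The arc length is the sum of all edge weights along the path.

Arc length = 7 + 5 + 7 + 4 = 23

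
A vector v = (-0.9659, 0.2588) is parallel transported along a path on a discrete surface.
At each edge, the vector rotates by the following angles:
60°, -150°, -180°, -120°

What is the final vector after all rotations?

Total rotation: 60° + (-150°) + (-180°) + (-120°) = -390° ≡ -30° (mod 360°). Final vector: (-0.7071, 0.7071)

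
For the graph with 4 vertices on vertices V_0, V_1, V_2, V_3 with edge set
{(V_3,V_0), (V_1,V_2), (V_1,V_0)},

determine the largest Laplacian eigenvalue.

Degrees: deg(V_0) = 2, deg(V_1) = 2, deg(V_2) = 1, deg(V_3) = 1.
L = D − A with rows/columns ordered (V_0, V_1, V_2, V_3):
  [ 2, -1,  0, -1]
  [-1,  2, -1,  0]
  [ 0, -1,  1,  0]
  [-1,  0,  0,  1]
Characteristic polynomial: det(λI − L) = λ(λ² − 4λ + 2)(λ − 2).
Roots: λ = 0; (λ² − 4λ + 2) = 0 ⇒ λ = 2 ± √2 ≈ 0.5858, 3.4142; (λ − 2) = 0 ⇒ λ = 2.
(Check: the roots sum (with multiplicity) to 6, matching trace L = Σdeg = 2·3 = 6.)
Laplacian eigenvalues: [0.0, 0.5858, 2.0, 3.4142]. Largest eigenvalue (spectral radius) = 3.4142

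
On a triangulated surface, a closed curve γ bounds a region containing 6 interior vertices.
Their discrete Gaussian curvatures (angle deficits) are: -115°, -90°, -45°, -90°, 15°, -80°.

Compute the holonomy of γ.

Holonomy = total enclosed curvature = (-115°) + (-90°) + (-45°) + (-90°) + 15° + (-80°) = -405°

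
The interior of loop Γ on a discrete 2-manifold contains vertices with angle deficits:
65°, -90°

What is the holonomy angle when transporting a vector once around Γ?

Holonomy = total enclosed curvature = 65° + (-90°) = -25°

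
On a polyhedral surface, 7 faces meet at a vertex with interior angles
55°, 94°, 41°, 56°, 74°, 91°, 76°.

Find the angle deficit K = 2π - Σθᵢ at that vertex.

Sum of angles = 487°. K = 360° - 487° = -127° = -127π/180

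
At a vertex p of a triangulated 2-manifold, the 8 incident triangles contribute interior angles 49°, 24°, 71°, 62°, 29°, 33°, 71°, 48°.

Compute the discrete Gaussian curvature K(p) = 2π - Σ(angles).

Sum of angles = 387°. K = 360° - 387° = -27° = -3π/20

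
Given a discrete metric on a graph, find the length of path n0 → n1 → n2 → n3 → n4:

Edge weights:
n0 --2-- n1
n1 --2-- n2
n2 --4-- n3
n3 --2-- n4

Arc length = 2 + 2 + 4 + 2 = 10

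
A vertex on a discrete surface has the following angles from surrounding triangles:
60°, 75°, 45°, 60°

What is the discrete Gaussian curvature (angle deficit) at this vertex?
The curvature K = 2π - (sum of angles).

Sum of angles = 240°. K = 360° - 240° = 120°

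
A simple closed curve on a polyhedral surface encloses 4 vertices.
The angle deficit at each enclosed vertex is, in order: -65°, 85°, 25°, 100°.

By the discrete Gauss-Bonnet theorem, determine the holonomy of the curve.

Holonomy = total enclosed curvature = (-65°) + 85° + 25° + 100° = 145°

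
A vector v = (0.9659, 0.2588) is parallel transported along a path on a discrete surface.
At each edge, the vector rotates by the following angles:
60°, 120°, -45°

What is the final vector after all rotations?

Total rotation: 60° + 120° + (-45°) = 135°. Final vector: (-0.8660, 0.5000)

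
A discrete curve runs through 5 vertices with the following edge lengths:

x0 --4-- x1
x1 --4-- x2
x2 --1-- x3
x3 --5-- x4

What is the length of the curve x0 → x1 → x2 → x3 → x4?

Arc length = 4 + 4 + 1 + 5 = 14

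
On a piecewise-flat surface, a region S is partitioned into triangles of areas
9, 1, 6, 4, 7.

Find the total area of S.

9 + 1 + 6 + 4 + 7 = 27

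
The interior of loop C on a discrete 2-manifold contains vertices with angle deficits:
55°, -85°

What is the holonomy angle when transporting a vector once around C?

Holonomy = total enclosed curvature = 55° + (-85°) = -30°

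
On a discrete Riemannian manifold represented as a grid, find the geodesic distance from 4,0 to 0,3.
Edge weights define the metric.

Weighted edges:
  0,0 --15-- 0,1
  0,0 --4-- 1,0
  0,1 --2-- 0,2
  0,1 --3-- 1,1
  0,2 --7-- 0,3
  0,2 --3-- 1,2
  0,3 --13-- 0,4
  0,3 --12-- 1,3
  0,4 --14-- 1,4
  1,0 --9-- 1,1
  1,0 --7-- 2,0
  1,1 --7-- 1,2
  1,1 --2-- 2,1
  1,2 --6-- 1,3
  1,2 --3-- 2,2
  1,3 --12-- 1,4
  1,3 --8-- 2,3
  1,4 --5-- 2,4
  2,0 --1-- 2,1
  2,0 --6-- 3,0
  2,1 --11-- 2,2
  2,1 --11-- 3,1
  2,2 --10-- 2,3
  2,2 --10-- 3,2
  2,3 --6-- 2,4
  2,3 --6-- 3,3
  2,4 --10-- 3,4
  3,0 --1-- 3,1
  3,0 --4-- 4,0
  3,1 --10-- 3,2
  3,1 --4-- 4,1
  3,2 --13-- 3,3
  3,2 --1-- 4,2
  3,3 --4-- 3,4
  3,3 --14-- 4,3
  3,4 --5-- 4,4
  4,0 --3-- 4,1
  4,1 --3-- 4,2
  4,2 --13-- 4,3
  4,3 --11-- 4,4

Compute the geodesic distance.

Shortest path: 4,0 → 3,0 → 2,0 → 2,1 → 1,1 → 0,1 → 0,2 → 0,3, total weight = 25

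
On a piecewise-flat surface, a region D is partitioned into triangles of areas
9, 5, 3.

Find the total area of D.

9 + 5 + 3 = 17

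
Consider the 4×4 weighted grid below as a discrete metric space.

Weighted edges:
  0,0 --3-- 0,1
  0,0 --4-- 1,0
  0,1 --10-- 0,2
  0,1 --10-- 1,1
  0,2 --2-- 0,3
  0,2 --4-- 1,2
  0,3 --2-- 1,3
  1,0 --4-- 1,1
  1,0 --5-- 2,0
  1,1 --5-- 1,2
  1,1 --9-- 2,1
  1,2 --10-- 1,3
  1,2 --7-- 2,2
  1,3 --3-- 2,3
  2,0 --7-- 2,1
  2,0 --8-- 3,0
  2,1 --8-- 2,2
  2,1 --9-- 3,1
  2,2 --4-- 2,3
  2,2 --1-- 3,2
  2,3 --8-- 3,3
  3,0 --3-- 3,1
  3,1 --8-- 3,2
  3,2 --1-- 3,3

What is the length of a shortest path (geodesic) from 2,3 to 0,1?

Shortest path: 2,3 → 1,3 → 0,3 → 0,2 → 0,1, total weight = 17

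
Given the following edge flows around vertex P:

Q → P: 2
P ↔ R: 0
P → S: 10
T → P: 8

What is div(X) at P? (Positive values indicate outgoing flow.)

Divergence = sum of outgoing flows = (-2) + 0 + 10 + (-8) = 0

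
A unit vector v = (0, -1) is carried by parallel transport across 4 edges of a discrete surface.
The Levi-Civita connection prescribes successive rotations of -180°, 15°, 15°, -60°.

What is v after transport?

Total rotation: (-180°) + 15° + 15° + (-60°) = -210° ≡ 150° (mod 360°). Final vector: (0.5000, 0.8660)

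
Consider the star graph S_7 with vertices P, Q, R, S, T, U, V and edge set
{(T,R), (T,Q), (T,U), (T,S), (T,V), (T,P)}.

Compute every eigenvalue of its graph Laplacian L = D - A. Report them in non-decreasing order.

The star S_7 is the complete bipartite graph K_{1,6} (one hub of degree 6, 6 leaves of degree 1). The Laplacian spectrum of K_{p,q} is 0, p (multiplicity q−1), q (multiplicity p−1), p+q. With p = 1, q = 6: 0 once, 1 with multiplicity 5, and 7 once. (Check: trace L = sum of degrees = 12 = 5·1 + 7.)
Laplacian eigenvalues (increasing order): [0.0, 1.0, 1.0, 1.0, 1.0, 1.0, 7.0]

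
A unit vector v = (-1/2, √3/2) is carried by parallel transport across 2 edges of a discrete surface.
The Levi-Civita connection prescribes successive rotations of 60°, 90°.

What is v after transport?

Total rotation: 60° + 90° = 150°. Final vector: (0, -1)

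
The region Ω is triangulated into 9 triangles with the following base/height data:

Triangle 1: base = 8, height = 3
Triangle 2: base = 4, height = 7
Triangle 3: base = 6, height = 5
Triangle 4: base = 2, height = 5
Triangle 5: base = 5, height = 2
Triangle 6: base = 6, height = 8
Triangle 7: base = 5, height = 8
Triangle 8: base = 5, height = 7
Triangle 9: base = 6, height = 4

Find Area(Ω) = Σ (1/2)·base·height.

(1/2)×8×3 + (1/2)×4×7 + (1/2)×6×5 + (1/2)×2×5 + (1/2)×5×2 + (1/2)×6×8 + (1/2)×5×8 + (1/2)×5×7 + (1/2)×6×4 = 124.5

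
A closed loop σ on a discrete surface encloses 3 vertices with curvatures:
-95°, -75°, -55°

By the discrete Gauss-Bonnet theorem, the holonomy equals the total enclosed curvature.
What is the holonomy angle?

Holonomy = total enclosed curvature = (-95°) + (-75°) + (-55°) = -225°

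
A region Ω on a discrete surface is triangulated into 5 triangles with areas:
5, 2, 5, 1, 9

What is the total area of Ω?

5 + 2 + 5 + 1 + 9 = 22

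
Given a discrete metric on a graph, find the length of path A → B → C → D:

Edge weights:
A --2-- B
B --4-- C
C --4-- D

Arc length = 2 + 4 + 4 = 10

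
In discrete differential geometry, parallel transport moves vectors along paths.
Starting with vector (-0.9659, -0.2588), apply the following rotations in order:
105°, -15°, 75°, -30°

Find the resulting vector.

Total rotation: 105° + (-15°) + 75° + (-30°) = 135°. Final vector: (0.8660, -0.5000)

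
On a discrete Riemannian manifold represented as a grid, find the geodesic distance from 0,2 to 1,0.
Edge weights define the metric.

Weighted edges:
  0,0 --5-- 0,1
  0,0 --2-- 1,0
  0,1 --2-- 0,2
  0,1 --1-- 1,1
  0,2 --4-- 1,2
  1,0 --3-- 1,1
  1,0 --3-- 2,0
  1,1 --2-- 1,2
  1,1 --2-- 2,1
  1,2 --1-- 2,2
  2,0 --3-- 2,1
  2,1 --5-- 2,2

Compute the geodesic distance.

Shortest path: 0,2 → 0,1 → 1,1 → 1,0, total weight = 6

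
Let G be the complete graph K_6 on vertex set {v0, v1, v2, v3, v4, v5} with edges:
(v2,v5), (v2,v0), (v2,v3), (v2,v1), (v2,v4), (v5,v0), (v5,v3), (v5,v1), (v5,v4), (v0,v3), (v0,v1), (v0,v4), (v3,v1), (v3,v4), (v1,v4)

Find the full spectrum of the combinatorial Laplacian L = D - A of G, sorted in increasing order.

For the complete graph K_n, L = nI − J (J = all-ones matrix). J has eigenvalues n (once, eigenvector 𝟙) and 0 (multiplicity n−1), so L has eigenvalues 0 (once) and n (multiplicity n−1). Here n = 6: eigenvalue 0 once and 6 with multiplicity 5.
Laplacian eigenvalues (increasing order): [0.0, 6.0, 6.0, 6.0, 6.0, 6.0]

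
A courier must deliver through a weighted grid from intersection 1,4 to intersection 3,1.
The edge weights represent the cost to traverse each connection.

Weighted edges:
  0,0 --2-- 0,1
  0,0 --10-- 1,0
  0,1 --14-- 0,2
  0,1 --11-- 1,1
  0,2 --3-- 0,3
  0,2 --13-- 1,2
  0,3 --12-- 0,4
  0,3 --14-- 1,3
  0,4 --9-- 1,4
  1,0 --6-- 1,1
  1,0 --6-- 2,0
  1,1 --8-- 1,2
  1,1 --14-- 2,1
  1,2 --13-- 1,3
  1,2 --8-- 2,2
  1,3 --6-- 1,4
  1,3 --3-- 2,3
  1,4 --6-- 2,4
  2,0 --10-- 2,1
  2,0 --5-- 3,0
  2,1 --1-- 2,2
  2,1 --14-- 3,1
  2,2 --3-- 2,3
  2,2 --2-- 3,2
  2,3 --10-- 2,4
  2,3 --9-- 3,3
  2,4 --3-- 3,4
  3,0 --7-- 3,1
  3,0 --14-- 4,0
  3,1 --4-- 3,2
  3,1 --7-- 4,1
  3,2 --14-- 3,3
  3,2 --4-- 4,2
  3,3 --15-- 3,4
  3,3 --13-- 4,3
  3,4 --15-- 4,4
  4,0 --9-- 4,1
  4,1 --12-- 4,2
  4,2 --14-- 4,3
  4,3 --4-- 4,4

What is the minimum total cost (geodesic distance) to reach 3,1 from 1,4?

Shortest path: 1,4 → 1,3 → 2,3 → 2,2 → 3,2 → 3,1, total weight = 18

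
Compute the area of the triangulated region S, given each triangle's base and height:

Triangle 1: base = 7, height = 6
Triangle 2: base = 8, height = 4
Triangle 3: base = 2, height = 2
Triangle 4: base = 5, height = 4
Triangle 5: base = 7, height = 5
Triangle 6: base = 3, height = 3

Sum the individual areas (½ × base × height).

(1/2)×7×6 + (1/2)×8×4 + (1/2)×2×2 + (1/2)×5×4 + (1/2)×7×5 + (1/2)×3×3 = 71.0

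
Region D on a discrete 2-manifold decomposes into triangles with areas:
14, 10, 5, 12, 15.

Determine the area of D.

14 + 10 + 5 + 12 + 15 = 56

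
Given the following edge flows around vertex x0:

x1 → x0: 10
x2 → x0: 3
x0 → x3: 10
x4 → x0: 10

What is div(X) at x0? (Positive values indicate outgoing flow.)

Divergence = sum of outgoing flows = (-10) + (-3) + 10 + (-10) = -13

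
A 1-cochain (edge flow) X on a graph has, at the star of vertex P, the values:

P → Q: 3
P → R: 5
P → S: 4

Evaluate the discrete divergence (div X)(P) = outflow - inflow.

Divergence = sum of outgoing flows = 3 + 5 + 4 = 12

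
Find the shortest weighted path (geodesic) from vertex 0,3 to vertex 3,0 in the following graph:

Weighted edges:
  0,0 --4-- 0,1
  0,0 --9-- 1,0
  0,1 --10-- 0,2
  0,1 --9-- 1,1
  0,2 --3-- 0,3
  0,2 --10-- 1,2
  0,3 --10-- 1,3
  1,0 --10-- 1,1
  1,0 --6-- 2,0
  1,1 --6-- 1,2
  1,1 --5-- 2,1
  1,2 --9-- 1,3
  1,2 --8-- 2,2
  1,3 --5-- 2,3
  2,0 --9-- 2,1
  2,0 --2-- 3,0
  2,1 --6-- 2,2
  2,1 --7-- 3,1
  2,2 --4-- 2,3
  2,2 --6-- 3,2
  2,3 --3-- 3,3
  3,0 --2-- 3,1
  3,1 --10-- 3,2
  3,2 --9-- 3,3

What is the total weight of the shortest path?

Shortest path: 0,3 → 0,2 → 1,2 → 1,1 → 2,1 → 3,1 → 3,0, total weight = 33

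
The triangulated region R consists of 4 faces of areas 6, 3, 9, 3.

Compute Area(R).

6 + 3 + 9 + 3 = 21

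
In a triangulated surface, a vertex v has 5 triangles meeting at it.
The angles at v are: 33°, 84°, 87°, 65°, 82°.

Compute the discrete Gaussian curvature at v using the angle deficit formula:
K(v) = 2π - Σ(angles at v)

Sum of angles = 351°. K = 360° - 351° = 9° = π/20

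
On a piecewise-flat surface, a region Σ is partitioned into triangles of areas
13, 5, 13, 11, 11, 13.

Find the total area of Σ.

13 + 5 + 13 + 11 + 11 + 13 = 66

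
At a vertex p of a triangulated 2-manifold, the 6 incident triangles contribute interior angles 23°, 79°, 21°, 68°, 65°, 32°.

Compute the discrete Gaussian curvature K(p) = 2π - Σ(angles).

Sum of angles = 288°. K = 360° - 288° = 72° = 2π/5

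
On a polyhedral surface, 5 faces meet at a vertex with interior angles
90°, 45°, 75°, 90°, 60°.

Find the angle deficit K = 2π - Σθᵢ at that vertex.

Sum of angles = 360°. K = 360° - 360° = 0° = 0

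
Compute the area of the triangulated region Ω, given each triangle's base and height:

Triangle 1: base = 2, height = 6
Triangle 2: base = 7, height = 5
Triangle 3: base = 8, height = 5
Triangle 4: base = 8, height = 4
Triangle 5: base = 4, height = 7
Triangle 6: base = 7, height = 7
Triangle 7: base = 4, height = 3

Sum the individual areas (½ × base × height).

(1/2)×2×6 + (1/2)×7×5 + (1/2)×8×5 + (1/2)×8×4 + (1/2)×4×7 + (1/2)×7×7 + (1/2)×4×3 = 104.0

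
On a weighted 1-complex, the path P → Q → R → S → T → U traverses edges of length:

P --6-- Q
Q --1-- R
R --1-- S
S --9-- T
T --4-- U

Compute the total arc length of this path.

Arc length = 6 + 1 + 1 + 9 + 4 = 21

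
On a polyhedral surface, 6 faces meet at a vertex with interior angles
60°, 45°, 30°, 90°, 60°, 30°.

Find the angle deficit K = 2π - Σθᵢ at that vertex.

Sum of angles = 315°. K = 360° - 315° = 45°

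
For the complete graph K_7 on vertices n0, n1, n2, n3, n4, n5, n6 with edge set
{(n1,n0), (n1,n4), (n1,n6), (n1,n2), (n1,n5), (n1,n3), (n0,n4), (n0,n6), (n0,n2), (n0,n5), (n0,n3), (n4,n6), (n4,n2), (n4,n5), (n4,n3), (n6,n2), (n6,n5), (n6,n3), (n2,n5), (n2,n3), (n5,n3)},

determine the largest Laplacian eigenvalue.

For the complete graph K_n, L = nI − J (J = all-ones matrix). J has eigenvalues n (once, eigenvector 𝟙) and 0 (multiplicity n−1), so L has eigenvalues 0 (once) and n (multiplicity n−1). Here n = 7: eigenvalue 0 once and 7 with multiplicity 6.
Laplacian eigenvalues: [0.0, 7.0, 7.0, 7.0, 7.0, 7.0, 7.0]. Largest eigenvalue (spectral radius) = 7.0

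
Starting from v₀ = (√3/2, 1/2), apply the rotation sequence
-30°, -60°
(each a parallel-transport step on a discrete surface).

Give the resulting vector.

Total rotation: (-30°) + (-60°) = -90°. Final vector: (0.5000, -0.8660)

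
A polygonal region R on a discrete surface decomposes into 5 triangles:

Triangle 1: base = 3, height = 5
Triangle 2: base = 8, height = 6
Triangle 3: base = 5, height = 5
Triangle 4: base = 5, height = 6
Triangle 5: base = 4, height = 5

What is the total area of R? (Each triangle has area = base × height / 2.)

(1/2)×3×5 + (1/2)×8×6 + (1/2)×5×5 + (1/2)×5×6 + (1/2)×4×5 = 69.0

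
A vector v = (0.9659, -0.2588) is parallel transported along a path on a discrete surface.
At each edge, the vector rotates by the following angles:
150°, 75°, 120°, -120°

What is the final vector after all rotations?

Total rotation: 150° + 75° + 120° + (-120°) = 225° ≡ -135° (mod 360°). Final vector: (-0.8660, -0.5000)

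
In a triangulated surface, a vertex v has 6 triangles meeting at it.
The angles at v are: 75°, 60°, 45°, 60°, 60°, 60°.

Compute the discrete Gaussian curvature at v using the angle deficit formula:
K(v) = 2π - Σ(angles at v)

Sum of angles = 360°. K = 360° - 360° = 0°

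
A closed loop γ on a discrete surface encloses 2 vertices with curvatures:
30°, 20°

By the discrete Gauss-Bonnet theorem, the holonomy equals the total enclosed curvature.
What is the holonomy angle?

Holonomy = total enclosed curvature = 30° + 20° = 50°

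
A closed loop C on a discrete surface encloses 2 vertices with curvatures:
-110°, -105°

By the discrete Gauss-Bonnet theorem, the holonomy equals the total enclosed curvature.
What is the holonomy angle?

Holonomy = total enclosed curvature = (-110°) + (-105°) = -215°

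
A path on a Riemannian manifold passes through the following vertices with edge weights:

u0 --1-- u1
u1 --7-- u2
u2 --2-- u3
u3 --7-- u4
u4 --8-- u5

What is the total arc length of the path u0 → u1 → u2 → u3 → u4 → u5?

Arc length = 1 + 7 + 2 + 7 + 8 = 25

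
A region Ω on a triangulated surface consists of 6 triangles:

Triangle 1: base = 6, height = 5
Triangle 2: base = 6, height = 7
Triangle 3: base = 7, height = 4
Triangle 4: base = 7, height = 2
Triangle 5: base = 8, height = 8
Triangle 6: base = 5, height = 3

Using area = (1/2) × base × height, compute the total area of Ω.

(1/2)×6×5 + (1/2)×6×7 + (1/2)×7×4 + (1/2)×7×2 + (1/2)×8×8 + (1/2)×5×3 = 96.5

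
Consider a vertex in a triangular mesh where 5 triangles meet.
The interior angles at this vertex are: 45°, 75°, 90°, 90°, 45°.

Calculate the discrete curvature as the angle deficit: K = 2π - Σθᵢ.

Sum of angles = 345°. K = 360° - 345° = 15°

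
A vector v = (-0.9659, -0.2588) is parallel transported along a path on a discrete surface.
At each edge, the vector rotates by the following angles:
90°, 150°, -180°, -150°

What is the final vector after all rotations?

Total rotation: 90° + 150° + (-180°) + (-150°) = -90°. Final vector: (-0.2588, 0.9659)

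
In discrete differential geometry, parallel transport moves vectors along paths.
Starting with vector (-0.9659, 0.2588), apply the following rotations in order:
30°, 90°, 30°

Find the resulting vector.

Total rotation: 30° + 90° + 30° = 150°. Final vector: (0.7071, -0.7071)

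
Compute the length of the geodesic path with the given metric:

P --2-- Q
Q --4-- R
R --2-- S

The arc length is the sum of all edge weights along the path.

Arc length = 2 + 4 + 2 = 8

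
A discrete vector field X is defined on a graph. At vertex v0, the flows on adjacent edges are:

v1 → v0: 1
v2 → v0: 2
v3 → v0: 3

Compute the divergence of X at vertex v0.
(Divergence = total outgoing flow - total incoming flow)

Divergence = sum of outgoing flows = (-1) + (-2) + (-3) = -6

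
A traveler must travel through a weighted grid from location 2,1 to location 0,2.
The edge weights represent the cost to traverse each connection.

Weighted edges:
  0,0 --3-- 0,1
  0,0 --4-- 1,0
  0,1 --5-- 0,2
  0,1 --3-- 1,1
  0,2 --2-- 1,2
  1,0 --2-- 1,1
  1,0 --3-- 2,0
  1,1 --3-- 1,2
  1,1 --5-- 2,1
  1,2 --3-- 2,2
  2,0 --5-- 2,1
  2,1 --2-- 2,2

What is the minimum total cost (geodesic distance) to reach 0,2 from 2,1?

Shortest path: 2,1 → 2,2 → 1,2 → 0,2, total weight = 7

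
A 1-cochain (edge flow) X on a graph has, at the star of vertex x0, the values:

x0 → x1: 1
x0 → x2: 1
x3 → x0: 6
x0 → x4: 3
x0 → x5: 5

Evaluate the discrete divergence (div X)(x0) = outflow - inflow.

Divergence = sum of outgoing flows = 1 + 1 + (-6) + 3 + 5 = 4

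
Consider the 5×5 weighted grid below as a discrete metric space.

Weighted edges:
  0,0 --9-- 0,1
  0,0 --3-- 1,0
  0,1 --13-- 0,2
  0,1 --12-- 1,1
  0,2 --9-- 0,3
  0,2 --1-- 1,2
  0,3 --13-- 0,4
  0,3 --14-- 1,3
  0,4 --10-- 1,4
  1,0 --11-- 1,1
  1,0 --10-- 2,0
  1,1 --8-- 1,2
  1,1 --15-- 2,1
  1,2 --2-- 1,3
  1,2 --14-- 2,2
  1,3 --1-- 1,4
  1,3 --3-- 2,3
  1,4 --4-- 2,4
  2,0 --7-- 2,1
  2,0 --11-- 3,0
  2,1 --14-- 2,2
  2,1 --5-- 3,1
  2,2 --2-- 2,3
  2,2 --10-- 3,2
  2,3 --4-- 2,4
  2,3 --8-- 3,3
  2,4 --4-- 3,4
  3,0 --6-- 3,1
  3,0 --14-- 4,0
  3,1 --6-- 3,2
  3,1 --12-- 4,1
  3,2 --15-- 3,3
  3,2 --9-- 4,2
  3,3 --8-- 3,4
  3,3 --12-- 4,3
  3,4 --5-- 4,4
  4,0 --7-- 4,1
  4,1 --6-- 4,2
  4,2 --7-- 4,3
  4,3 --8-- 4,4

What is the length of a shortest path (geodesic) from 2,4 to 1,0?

Shortest path: 2,4 → 1,4 → 1,3 → 1,2 → 1,1 → 1,0, total weight = 26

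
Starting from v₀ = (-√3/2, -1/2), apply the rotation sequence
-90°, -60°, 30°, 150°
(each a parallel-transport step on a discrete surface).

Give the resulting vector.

Total rotation: (-90°) + (-60°) + 30° + 150° = 30°. Final vector: (-0.5000, -0.8660)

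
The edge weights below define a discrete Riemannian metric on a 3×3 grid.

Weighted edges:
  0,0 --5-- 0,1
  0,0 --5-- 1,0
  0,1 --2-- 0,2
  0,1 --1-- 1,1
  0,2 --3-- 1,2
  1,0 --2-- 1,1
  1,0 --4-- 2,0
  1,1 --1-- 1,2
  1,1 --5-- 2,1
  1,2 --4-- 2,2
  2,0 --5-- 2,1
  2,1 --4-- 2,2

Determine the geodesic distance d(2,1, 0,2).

Shortest path: 2,1 → 1,1 → 0,1 → 0,2, total weight = 8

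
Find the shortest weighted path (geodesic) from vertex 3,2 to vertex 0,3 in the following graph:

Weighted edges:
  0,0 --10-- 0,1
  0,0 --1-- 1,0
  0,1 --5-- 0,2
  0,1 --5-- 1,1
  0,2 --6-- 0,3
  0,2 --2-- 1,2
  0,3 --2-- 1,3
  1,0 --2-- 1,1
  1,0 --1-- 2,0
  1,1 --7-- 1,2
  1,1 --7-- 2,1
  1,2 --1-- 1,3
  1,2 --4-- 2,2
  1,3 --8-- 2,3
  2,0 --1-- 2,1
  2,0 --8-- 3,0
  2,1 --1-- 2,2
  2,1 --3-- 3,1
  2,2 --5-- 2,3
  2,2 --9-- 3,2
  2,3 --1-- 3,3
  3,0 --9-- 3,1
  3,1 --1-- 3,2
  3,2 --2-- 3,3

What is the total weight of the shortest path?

Shortest path: 3,2 → 3,1 → 2,1 → 2,2 → 1,2 → 1,3 → 0,3, total weight = 12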